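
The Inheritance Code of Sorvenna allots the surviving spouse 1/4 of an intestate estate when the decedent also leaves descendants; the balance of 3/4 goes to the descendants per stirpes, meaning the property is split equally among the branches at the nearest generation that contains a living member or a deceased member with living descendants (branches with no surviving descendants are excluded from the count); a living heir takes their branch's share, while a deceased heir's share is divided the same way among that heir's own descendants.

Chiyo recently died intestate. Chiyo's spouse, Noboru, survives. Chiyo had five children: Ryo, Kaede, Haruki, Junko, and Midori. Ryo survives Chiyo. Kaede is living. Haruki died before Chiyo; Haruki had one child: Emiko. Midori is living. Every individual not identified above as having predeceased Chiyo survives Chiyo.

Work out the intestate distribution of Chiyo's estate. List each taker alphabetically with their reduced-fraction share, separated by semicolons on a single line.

Emiko 3/20; Junko 3/20; Kaede 3/20; Midori 3/20; Noboru 1/4; Ryo 3/20

Noboru, as surviving spouse, takes 1/4.
The remaining 3/4 passes to Chiyo's descendants per stirpes.
The 3/4 is divided into 5 equal shares of 3/20 among Ryo, Kaede, Haruki, Junko, Midori.
Ryo is living and takes 3/20.
Kaede is living and takes 3/20.
Haruki predeceased; the 3/20 allotted to Haruki's branch passes to Haruki's issue by representation.
Emiko is the sole taker at this level and receives the full 3/20.
Junko is living and takes 3/20.
Midori is living and takes 3/20.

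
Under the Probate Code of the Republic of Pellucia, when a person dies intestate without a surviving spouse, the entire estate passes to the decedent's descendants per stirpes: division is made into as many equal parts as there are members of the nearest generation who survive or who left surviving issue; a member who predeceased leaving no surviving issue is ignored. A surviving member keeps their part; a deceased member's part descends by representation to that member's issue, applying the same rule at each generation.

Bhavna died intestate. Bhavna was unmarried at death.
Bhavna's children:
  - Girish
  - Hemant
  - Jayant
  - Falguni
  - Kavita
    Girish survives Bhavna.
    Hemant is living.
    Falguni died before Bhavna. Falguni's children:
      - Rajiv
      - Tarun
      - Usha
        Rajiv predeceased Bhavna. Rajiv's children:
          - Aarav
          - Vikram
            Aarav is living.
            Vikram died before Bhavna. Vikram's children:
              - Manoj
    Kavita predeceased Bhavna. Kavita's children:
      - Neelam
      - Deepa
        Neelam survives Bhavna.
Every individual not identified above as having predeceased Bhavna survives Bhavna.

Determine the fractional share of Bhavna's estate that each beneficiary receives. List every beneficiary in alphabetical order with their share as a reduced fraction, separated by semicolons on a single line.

There is no surviving spouse, so the entire estate passes to Bhavna's descendants per stirpes.
The estate is divided into 5 equal shares of 1/5 among Girish, Hemant, Jayant, Falguni, Kavita.
Girish is living and takes 1/5.
Hemant is living and takes 1/5.
Jayant is living and takes 1/5.
Falguni predeceased; the 1/5 allotted to Falguni's branch passes to Falguni's issue by representation.
The 1/5 is divided into 3 equal shares of 1/15 among Rajiv, Tarun, Usha.
Rajiv predeceased; the 1/15 allotted to Rajiv's branch passes to Rajiv's issue by representation.
The 1/15 is divided into 2 equal shares of 1/30 among Aarav, Vikram.
Aarav is living and takes 1/30.
Vikram predeceased; the 1/30 allotted to Vikram's branch passes to Vikram's issue by representation.
Manoj is the sole taker at this level and receives the full 1/30.
Tarun is living and takes 1/15.
Usha is living and takes 1/15.
Kavita predeceased; the 1/5 allotted to Kavita's branch passes to Kavita's issue by representation.
The 1/5 is divided into 2 equal shares of 1/10 among Neelam, Deepa.
Neelam is living and takes 1/10.
Deepa is living and takes 1/10.

Aarav 1/30; Deepa 1/10; Girish 1/5; Hemant 1/5; Jayant 1/5; Manoj 1/30; Neelam 1/10; Tarun 1/15; Usha 1/15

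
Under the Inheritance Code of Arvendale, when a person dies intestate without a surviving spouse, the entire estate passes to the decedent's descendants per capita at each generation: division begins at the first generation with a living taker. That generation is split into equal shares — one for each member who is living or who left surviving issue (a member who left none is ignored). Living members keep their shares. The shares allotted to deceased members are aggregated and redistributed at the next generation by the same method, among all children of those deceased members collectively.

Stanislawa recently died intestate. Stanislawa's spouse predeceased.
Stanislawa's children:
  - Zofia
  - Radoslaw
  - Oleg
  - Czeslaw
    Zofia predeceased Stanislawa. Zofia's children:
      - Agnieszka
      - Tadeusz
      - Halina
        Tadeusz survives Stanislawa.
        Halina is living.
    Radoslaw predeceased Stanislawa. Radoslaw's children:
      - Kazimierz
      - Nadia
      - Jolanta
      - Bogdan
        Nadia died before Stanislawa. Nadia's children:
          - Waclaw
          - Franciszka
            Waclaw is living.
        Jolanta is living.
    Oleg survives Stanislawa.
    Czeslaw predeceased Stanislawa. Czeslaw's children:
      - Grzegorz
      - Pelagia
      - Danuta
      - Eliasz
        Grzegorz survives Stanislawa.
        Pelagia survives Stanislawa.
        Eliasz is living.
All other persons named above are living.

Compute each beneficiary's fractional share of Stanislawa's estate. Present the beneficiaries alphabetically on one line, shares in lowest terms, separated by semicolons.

There is no surviving spouse, so the entire estate passes to Stanislawa's descendants per capita at each generation.
At generation 1 (Zofia, Radoslaw, Oleg, Czeslaw) there are 4 shares of (1)/4 = 1/4 each.
Living: Oleg — each takes 1/4.
Deceased: Zofia, Radoslaw, and Czeslaw. Their combined 3/4 is pooled and carried to generation 2.
At generation 2 (Agnieszka, Tadeusz, Halina, Kazimierz, Nadia, Jolanta, Bogdan, Grzegorz, Pelagia, Danuta, Eliasz) there are 11 shares of (3/4)/11 = 3/44 each.
Living: Agnieszka, Tadeusz, Halina, Kazimierz, Jolanta, Bogdan, Grzegorz, Pelagia, Danuta, and Eliasz — each takes 3/44.
Deceased: Nadia. That 3/44 share is carried to generation 3.
At generation 3 (Waclaw, Franciszka) there are 2 shares of (3/44)/2 = 3/88 each.
Living: Waclaw and Franciszka — each takes 3/88.

Agnieszka 3/44; Bogdan 3/44; Danuta 3/44; Eliasz 3/44; Franciszka 3/88; Grzegorz 3/44; Halina 3/44; Jolanta 3/44; Kazimierz 3/44; Oleg 1/4; Pelagia 3/44; Tadeusz 3/44; Waclaw 3/88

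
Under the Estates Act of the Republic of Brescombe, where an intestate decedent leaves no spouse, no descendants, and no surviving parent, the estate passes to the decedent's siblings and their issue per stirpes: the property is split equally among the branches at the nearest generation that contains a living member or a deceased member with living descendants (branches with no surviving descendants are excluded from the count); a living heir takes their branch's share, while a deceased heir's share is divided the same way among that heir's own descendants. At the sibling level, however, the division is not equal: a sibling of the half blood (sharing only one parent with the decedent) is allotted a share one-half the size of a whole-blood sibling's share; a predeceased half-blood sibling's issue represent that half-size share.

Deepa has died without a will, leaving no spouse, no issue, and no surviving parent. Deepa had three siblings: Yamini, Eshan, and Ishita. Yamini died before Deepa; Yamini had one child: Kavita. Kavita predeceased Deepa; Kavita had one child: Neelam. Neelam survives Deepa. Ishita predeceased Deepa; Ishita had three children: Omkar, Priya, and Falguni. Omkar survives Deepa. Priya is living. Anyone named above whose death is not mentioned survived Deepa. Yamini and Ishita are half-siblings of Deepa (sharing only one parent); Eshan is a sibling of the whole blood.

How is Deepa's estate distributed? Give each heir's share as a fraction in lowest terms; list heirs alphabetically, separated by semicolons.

Eshan 1/2; Falguni 1/12; Neelam 1/4; Omkar 1/12; Priya 1/12

No spouse, descendants, or parent survives, so the estate passes to Deepa's siblings per stirpes.
Half-blood siblings count for one-half the weight of whole-blood siblings at the initial division.
Dividing 1 in proportion to weights (total weight 2): Yamini (weight 1/2) → 1/4; Eshan (weight 1) → 1/2; Ishita (weight 1/2) → 1/4.
Yamini predeceased; the 1/4 allotted to Yamini's branch passes to Yamini's issue by representation.
Kavita's line is the sole branch at this level, so the full 1/4 passes to Kavita's issue by representation.
Neelam is the sole taker at this level and receives the full 1/4.
Eshan is living and takes 1/2.
Ishita predeceased; the 1/4 allotted to Ishita's branch passes to Ishita's issue by representation.
The 1/4 is divided into 3 equal shares of 1/12 among Omkar, Priya, Falguni.
Omkar is living and takes 1/12.
Priya is living and takes 1/12.
Falguni is living and takes 1/12.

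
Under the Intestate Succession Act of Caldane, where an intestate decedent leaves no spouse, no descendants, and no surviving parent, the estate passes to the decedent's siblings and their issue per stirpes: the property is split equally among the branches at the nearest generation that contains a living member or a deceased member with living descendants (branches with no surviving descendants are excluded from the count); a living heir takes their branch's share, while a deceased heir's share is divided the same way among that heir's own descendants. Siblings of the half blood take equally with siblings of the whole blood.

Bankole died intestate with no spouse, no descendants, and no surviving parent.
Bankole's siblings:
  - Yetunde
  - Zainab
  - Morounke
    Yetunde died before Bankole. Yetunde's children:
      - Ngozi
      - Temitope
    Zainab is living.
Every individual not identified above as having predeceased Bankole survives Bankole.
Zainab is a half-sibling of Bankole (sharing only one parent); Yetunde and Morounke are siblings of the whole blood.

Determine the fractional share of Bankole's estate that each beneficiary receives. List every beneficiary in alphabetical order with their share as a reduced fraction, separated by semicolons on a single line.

No spouse, descendants, or parent survives, so the estate passes to Bankole's siblings per stirpes.
Half-blood and whole-blood siblings take equally under the stated rule.
The estate is divided into 3 equal shares of 1/3 among Yetunde, Zainab, Morounke.
Yetunde predeceased; the 1/3 allotted to Yetunde's branch passes to Yetunde's issue by representation.
The 1/3 is divided into 2 equal shares of 1/6 among Ngozi, Temitope.
Ngozi is living and takes 1/6.
Temitope is living and takes 1/6.
Zainab is living and takes 1/3.
Morounke is living and takes 1/3.

Morounke 1/3; Ngozi 1/6; Temitope 1/6; Zainab 1/3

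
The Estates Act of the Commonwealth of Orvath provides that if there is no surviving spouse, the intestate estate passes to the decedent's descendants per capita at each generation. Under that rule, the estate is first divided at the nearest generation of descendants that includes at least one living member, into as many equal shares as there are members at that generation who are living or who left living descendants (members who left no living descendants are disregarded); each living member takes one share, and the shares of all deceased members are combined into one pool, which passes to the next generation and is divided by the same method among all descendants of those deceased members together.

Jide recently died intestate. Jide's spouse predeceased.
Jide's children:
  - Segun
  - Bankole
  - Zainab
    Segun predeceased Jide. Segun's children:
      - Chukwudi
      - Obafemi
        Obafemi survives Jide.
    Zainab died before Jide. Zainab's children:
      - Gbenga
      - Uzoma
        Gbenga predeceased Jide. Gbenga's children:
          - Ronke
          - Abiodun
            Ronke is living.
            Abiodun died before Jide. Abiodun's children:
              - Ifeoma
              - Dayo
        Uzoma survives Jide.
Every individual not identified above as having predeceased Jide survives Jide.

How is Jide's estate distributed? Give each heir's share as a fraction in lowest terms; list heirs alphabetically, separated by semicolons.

There is no surviving spouse, so the entire estate passes to Jide's descendants per capita at each generation.
At generation 1 (Segun, Bankole, Zainab) there are 3 shares of (1)/3 = 1/3 each.
Living: Bankole — each takes 1/3.
Deceased: Segun and Zainab. Their combined 2/3 is pooled and carried to generation 2.
At generation 2 (Chukwudi, Obafemi, Gbenga, Uzoma) there are 4 shares of (2/3)/4 = 1/6 each.
Living: Chukwudi, Obafemi, and Uzoma — each takes 1/6.
Deceased: Gbenga. That 1/6 share is carried to generation 3.
At generation 3 (Ronke, Abiodun) there are 2 shares of (1/6)/2 = 1/12 each.
Living: Ronke — each takes 1/12.
Deceased: Abiodun. That 1/12 share is carried to generation 4.
At generation 4 (Ifeoma, Dayo) there are 2 shares of (1/12)/2 = 1/24 each.
Living: Ifeoma and Dayo — each takes 1/24.

Bankole 1/3; Chukwudi 1/6; Dayo 1/24; Ifeoma 1/24; Obafemi 1/6; Ronke 1/12; Uzoma 1/6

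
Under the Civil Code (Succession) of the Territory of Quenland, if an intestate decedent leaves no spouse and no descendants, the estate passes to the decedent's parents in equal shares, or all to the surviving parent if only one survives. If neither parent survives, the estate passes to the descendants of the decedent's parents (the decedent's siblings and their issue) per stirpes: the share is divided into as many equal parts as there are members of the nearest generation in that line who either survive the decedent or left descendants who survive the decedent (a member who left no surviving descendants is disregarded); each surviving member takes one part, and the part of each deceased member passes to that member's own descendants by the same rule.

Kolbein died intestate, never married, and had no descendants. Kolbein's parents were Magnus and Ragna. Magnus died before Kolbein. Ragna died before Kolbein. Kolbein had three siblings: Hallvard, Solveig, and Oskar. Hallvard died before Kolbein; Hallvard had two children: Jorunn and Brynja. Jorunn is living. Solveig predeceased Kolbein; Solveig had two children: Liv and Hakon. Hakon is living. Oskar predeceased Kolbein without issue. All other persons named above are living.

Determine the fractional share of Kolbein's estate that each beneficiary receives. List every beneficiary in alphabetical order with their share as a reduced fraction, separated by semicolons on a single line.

Neither parent survives and there are no descendants, so the estate passes to Kolbein's siblings and their issue per stirpes.
Oskar left no surviving issue, so that branch lapses and is disregarded.
The estate is divided into 2 equal shares of 1/2 among Hallvard, Solveig.
Hallvard predeceased; the 1/2 allotted to Hallvard's branch passes to Hallvard's issue by representation.
The 1/2 is divided into 2 equal shares of 1/4 among Jorunn, Brynja.
Jorunn is living and takes 1/4.
Brynja is living and takes 1/4.
Solveig predeceased; the 1/2 allotted to Solveig's branch passes to Solveig's issue by representation.
The 1/2 is divided into 2 equal shares of 1/4 among Liv, Hakon.
Liv is living and takes 1/4.
Hakon is living and takes 1/4.

Brynja 1/4; Hakon 1/4; Jorunn 1/4; Liv 1/4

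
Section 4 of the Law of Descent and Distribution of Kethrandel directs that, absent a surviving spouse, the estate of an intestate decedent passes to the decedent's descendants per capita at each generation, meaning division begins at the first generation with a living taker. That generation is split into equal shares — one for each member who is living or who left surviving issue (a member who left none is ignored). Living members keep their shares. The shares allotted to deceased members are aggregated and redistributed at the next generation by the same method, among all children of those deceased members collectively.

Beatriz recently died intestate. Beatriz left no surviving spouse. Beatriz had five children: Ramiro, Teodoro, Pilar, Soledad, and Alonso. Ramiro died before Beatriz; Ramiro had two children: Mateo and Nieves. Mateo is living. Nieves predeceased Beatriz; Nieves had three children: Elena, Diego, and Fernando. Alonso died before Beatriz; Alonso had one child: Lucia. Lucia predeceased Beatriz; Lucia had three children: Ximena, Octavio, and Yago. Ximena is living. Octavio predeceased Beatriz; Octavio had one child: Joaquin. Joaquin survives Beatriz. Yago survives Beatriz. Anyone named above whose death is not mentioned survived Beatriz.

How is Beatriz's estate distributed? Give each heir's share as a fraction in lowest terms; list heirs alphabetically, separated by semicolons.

Diego 2/45; Elena 2/45; Fernando 2/45; Joaquin 2/45; Mateo 2/15; Pilar 1/5; Soledad 1/5; Teodoro 1/5; Ximena 2/45; Yago 2/45

There is no surviving spouse, so the entire estate passes to Beatriz's descendants per capita at each generation.
At generation 1 (Ramiro, Teodoro, Pilar, Soledad, Alonso) there are 5 shares of (1)/5 = 1/5 each.
Living: Teodoro, Pilar, and Soledad — each takes 1/5.
Deceased: Ramiro and Alonso. Their combined 2/5 is pooled and carried to generation 2.
At generation 2 (Mateo, Nieves, Lucia) there are 3 shares of (2/5)/3 = 2/15 each.
Living: Mateo — each takes 2/15.
Deceased: Nieves and Lucia. Their combined 4/15 is pooled and carried to generation 3.
At generation 3 (Elena, Diego, Fernando, Ximena, Octavio, Yago) there are 6 shares of (4/15)/6 = 2/45 each.
Living: Elena, Diego, Fernando, Ximena, and Yago — each takes 2/45.
Deceased: Octavio. That 2/45 share is carried to generation 4.
At generation 4 (Joaquin) there are 1 shares of (2/45)/1 = 2/45 each.
Living: Joaquin — each takes 2/45.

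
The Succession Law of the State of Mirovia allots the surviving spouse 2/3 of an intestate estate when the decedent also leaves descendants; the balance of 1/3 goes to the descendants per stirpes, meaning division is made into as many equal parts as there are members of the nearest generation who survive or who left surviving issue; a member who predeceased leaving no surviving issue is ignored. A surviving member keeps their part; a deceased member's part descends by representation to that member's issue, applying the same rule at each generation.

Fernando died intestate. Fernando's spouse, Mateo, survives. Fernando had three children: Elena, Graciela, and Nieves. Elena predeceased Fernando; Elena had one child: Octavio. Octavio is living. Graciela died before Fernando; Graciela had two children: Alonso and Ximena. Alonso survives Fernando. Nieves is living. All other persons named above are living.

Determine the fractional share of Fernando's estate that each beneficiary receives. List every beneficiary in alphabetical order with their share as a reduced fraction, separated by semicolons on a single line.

Alonso 1/18; Mateo 2/3; Nieves 1/9; Octavio 1/9; Ximena 1/18

Mateo, as surviving spouse, takes 2/3.
The remaining 1/3 passes to Fernando's descendants per stirpes.
The 1/3 is divided into 3 equal shares of 1/9 among Elena, Graciela, Nieves.
Elena predeceased; the 1/9 allotted to Elena's branch passes to Elena's issue by representation.
Octavio is the sole taker at this level and receives the full 1/9.
Graciela predeceased; the 1/9 allotted to Graciela's branch passes to Graciela's issue by representation.
The 1/9 is divided into 2 equal shares of 1/18 among Alonso, Ximena.
Alonso is living and takes 1/18.
Ximena is living and takes 1/18.
Nieves is living and takes 1/9.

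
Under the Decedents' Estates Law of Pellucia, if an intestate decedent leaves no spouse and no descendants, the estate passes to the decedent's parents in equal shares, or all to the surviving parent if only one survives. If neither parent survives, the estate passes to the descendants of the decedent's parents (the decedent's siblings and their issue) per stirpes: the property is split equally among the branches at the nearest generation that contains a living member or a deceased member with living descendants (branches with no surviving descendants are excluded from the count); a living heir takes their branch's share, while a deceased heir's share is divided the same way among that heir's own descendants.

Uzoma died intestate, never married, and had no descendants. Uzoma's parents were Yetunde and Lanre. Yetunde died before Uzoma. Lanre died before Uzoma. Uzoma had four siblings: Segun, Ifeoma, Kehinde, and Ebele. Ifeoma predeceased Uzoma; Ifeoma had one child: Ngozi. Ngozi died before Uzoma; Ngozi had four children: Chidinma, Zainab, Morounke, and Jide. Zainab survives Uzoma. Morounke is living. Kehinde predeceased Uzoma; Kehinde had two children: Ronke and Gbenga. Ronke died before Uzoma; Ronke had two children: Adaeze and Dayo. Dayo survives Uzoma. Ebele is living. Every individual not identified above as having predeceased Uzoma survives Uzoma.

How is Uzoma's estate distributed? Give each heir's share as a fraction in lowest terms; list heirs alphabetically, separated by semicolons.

Neither parent survives and there are no descendants, so the estate passes to Uzoma's siblings and their issue per stirpes.
The estate is divided into 4 equal shares of 1/4 among Segun, Ifeoma, Kehinde, Ebele.
Segun is living and takes 1/4.
Ifeoma predeceased; the 1/4 allotted to Ifeoma's branch passes to Ifeoma's issue by representation.
Ngozi's line is the sole branch at this level, so the full 1/4 passes to Ngozi's issue by representation.
The 1/4 is divided into 4 equal shares of 1/16 among Chidinma, Zainab, Morounke, Jide.
Chidinma is living and takes 1/16.
Zainab is living and takes 1/16.
Morounke is living and takes 1/16.
Jide is living and takes 1/16.
Kehinde predeceased; the 1/4 allotted to Kehinde's branch passes to Kehinde's issue by representation.
The 1/4 is divided into 2 equal shares of 1/8 among Ronke, Gbenga.
Ronke predeceased; the 1/8 allotted to Ronke's branch passes to Ronke's issue by representation.
The 1/8 is divided into 2 equal shares of 1/16 among Adaeze, Dayo.
Adaeze is living and takes 1/16.
Dayo is living and takes 1/16.
Gbenga is living and takes 1/8.
Ebele is living and takes 1/4.

Adaeze 1/16; Chidinma 1/16; Dayo 1/16; Ebele 1/4; Gbenga 1/8; Jide 1/16; Morounke 1/16; Segun 1/4; Zainab 1/16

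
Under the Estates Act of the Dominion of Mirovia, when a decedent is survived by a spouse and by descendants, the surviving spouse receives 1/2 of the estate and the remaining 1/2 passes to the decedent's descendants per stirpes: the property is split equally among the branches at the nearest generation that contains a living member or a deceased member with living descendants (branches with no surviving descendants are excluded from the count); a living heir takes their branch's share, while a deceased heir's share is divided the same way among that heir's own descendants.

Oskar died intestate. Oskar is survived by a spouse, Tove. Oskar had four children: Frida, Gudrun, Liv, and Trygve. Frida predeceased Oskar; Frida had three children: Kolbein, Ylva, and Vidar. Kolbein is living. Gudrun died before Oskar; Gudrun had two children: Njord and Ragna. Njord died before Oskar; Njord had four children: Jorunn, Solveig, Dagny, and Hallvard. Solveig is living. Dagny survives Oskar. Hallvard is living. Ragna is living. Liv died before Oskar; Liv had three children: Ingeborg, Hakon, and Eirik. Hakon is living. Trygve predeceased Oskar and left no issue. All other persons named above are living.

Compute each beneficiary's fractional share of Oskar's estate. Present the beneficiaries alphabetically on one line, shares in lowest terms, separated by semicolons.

Dagny 1/48; Eirik 1/18; Hakon 1/18; Hallvard 1/48; Ingeborg 1/18; Jorunn 1/48; Kolbein 1/18; Ragna 1/12; Solveig 1/48; Tove 1/2; Vidar 1/18; Ylva 1/18

Tove, as surviving spouse, takes 1/2.
The remaining 1/2 passes to Oskar's descendants per stirpes.
Trygve left no surviving issue, so that branch lapses and is disregarded.
The 1/2 is divided into 3 equal shares of 1/6 among Frida, Gudrun, Liv.
Frida predeceased; the 1/6 allotted to Frida's branch passes to Frida's issue by representation.
The 1/6 is divided into 3 equal shares of 1/18 among Kolbein, Ylva, Vidar.
Kolbein is living and takes 1/18.
Ylva is living and takes 1/18.
Vidar is living and takes 1/18.
Gudrun predeceased; the 1/6 allotted to Gudrun's branch passes to Gudrun's issue by representation.
The 1/6 is divided into 2 equal shares of 1/12 among Njord, Ragna.
Njord predeceased; the 1/12 allotted to Njord's branch passes to Njord's issue by representation.
The 1/12 is divided into 4 equal shares of 1/48 among Jorunn, Solveig, Dagny, Hallvard.
Jorunn is living and takes 1/48.
Solveig is living and takes 1/48.
Dagny is living and takes 1/48.
Hallvard is living and takes 1/48.
Ragna is living and takes 1/12.
Liv predeceased; the 1/6 allotted to Liv's branch passes to Liv's issue by representation.
The 1/6 is divided into 3 equal shares of 1/18 among Ingeborg, Hakon, Eirik.
Ingeborg is living and takes 1/18.
Hakon is living and takes 1/18.
Eirik is living and takes 1/18.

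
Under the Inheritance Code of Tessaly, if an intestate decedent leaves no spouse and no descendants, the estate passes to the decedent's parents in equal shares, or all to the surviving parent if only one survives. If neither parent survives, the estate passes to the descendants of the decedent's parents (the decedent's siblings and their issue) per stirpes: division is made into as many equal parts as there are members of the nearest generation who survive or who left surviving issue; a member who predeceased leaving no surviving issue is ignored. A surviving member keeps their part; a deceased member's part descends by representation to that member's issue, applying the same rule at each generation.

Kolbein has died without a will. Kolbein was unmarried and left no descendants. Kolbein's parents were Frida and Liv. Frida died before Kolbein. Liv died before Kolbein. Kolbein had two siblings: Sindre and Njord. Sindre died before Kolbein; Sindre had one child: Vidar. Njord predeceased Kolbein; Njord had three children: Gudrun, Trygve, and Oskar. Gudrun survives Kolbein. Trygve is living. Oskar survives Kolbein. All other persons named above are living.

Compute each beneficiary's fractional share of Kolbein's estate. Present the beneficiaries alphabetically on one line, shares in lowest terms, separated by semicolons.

Gudrun 1/6; Oskar 1/6; Trygve 1/6; Vidar 1/2

Neither parent survives and there are no descendants, so the estate passes to Kolbein's siblings and their issue per stirpes.
The estate is divided into 2 equal shares of 1/2 among Sindre, Njord.
Sindre predeceased; the 1/2 allotted to Sindre's branch passes to Sindre's issue by representation.
Vidar is the sole taker at this level and receives the full 1/2.
Njord predeceased; the 1/2 allotted to Njord's branch passes to Njord's issue by representation.
The 1/2 is divided into 3 equal shares of 1/6 among Gudrun, Trygve, Oskar.
Gudrun is living and takes 1/6.
Trygve is living and takes 1/6.
Oskar is living and takes 1/6.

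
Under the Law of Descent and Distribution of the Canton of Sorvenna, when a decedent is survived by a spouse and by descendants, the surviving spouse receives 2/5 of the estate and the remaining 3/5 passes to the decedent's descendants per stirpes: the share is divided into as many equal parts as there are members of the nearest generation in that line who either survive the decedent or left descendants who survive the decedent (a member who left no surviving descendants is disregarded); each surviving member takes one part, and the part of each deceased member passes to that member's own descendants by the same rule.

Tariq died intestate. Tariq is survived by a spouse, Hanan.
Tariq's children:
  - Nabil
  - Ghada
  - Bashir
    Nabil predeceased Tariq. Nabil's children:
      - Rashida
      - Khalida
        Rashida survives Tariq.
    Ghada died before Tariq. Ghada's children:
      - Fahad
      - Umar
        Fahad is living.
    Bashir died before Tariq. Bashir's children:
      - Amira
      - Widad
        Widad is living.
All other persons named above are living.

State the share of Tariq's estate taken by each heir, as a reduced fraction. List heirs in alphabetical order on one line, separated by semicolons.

Amira 1/10; Fahad 1/10; Hanan 2/5; Khalida 1/10; Rashida 1/10; Umar 1/10; Widad 1/10

Hanan, as surviving spouse, takes 2/5.
The remaining 3/5 passes to Tariq's descendants per stirpes.
The 3/5 is divided into 3 equal shares of 1/5 among Nabil, Ghada, Bashir.
Nabil predeceased; the 1/5 allotted to Nabil's branch passes to Nabil's issue by representation.
The 1/5 is divided into 2 equal shares of 1/10 among Rashida, Khalida.
Rashida is living and takes 1/10.
Khalida is living and takes 1/10.
Ghada predeceased; the 1/5 allotted to Ghada's branch passes to Ghada's issue by representation.
The 1/5 is divided into 2 equal shares of 1/10 among Fahad, Umar.
Fahad is living and takes 1/10.
Umar is living and takes 1/10.
Bashir predeceased; the 1/5 allotted to Bashir's branch passes to Bashir's issue by representation.
The 1/5 is divided into 2 equal shares of 1/10 among Amira, Widad.
Amira is living and takes 1/10.
Widad is living and takes 1/10.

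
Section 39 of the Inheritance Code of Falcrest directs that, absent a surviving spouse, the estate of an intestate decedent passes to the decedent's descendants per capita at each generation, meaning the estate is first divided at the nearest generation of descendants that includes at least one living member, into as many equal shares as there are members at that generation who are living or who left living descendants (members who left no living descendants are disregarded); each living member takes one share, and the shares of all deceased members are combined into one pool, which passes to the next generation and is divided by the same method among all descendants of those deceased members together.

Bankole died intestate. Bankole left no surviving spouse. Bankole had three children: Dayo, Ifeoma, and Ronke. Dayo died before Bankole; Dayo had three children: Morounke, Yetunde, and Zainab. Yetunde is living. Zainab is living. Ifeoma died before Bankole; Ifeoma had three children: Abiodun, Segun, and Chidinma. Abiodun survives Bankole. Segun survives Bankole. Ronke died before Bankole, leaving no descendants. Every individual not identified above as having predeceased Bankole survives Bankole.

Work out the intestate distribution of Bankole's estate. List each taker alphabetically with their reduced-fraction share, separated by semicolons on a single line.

Abiodun 1/6; Chidinma 1/6; Morounke 1/6; Segun 1/6; Yetunde 1/6; Zainab 1/6

There is no surviving spouse, so the entire estate passes to Bankole's descendants per capita at each generation.
No one at generation 1 (Dayo, Ifeoma) is living; moving to the next generation.
At generation 2 (Morounke, Yetunde, Zainab, Abiodun, Segun, Chidinma) there are 6 shares of (1)/6 = 1/6 each.
Living: Morounke, Yetunde, Zainab, Abiodun, Segun, and Chidinma — each takes 1/6.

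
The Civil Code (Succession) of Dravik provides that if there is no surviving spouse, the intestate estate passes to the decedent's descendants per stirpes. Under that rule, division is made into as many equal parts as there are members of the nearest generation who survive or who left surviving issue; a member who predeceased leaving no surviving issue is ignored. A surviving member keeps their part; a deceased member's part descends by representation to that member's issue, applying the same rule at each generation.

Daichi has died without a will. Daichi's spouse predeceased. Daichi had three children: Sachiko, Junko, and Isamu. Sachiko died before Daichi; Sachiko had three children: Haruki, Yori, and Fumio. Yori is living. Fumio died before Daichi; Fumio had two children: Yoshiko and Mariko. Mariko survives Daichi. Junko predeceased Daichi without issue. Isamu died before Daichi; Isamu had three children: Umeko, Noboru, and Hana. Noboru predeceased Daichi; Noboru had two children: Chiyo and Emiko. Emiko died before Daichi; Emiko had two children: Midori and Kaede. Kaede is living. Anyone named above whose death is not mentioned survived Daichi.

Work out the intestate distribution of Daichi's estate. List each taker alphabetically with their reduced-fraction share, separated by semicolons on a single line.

Chiyo 1/12; Hana 1/6; Haruki 1/6; Kaede 1/24; Mariko 1/12; Midori 1/24; Umeko 1/6; Yori 1/6; Yoshiko 1/12

There is no surviving spouse, so the entire estate passes to Daichi's descendants per stirpes.
Junko left no surviving issue, so that branch lapses and is disregarded.
The estate is divided into 2 equal shares of 1/2 among Sachiko, Isamu.
Sachiko predeceased; the 1/2 allotted to Sachiko's branch passes to Sachiko's issue by representation.
The 1/2 is divided into 3 equal shares of 1/6 among Haruki, Yori, Fumio.
Haruki is living and takes 1/6.
Yori is living and takes 1/6.
Fumio predeceased; the 1/6 allotted to Fumio's branch passes to Fumio's issue by representation.
The 1/6 is divided into 2 equal shares of 1/12 among Yoshiko, Mariko.
Yoshiko is living and takes 1/12.
Mariko is living and takes 1/12.
Isamu predeceased; the 1/2 allotted to Isamu's branch passes to Isamu's issue by representation.
The 1/2 is divided into 3 equal shares of 1/6 among Umeko, Noboru, Hana.
Umeko is living and takes 1/6.
Noboru predeceased; the 1/6 allotted to Noboru's branch passes to Noboru's issue by representation.
The 1/6 is divided into 2 equal shares of 1/12 among Chiyo, Emiko.
Chiyo is living and takes 1/12.
Emiko predeceased; the 1/12 allotted to Emiko's branch passes to Emiko's issue by representation.
The 1/12 is divided into 2 equal shares of 1/24 among Midori, Kaede.
Midori is living and takes 1/24.
Kaede is living and takes 1/24.
Hana is living and takes 1/6.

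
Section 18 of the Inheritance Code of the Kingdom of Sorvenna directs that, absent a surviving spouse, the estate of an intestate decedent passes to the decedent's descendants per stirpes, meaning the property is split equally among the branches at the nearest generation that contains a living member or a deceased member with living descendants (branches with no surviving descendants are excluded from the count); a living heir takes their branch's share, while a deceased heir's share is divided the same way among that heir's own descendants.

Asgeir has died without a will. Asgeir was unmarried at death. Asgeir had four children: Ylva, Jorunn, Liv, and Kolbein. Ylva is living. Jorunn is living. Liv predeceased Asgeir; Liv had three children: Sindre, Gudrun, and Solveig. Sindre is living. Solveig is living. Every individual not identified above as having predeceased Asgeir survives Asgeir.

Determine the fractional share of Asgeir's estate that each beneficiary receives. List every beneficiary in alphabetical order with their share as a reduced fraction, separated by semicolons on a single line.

There is no surviving spouse, so the entire estate passes to Asgeir's descendants per stirpes.
The estate is divided into 4 equal shares of 1/4 among Ylva, Jorunn, Liv, Kolbein.
Ylva is living and takes 1/4.
Jorunn is living and takes 1/4.
Liv predeceased; the 1/4 allotted to Liv's branch passes to Liv's issue by representation.
The 1/4 is divided into 3 equal shares of 1/12 among Sindre, Gudrun, Solveig.
Sindre is living and takes 1/12.
Gudrun is living and takes 1/12.
Solveig is living and takes 1/12.
Kolbein is living and takes 1/4.

Gudrun 1/12; Jorunn 1/4; Kolbein 1/4; Sindre 1/12; Solveig 1/12; Ylva 1/4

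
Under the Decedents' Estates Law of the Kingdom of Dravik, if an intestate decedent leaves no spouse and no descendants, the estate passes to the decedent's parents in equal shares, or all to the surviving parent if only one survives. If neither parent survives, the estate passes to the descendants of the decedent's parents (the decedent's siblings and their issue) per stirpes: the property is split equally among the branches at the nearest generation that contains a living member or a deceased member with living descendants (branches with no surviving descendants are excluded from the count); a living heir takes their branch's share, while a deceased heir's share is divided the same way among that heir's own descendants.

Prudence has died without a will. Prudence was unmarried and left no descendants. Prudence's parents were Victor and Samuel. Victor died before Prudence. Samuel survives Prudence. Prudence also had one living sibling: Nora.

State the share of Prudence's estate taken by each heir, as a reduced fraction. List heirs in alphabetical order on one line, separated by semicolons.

Only one parent, Samuel, survives, so Samuel takes the entire estate. The siblings take nothing because a surviving parent has priority.

Samuel 1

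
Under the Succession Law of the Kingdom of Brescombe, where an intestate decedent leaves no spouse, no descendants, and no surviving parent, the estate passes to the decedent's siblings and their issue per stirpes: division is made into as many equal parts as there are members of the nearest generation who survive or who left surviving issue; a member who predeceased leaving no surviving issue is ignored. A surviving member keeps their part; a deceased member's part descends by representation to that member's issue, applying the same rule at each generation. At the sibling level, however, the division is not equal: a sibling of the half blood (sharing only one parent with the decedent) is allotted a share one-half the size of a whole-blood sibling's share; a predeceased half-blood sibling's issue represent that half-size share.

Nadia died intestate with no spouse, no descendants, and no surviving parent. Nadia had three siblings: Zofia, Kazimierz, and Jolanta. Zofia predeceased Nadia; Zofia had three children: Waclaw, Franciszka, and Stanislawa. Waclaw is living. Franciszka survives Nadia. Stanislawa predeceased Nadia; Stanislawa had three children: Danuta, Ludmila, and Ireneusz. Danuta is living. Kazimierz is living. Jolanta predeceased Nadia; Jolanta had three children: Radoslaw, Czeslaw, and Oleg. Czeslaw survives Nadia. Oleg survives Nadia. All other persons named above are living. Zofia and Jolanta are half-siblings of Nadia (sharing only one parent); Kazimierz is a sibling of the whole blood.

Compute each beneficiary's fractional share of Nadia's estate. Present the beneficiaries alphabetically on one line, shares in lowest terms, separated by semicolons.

Czeslaw 1/12; Danuta 1/36; Franciszka 1/12; Ireneusz 1/36; Kazimierz 1/2; Ludmila 1/36; Oleg 1/12; Radoslaw 1/12; Waclaw 1/12

No spouse, descendants, or parent survives, so the estate passes to Nadia's siblings per stirpes.
Half-blood siblings count for one-half the weight of whole-blood siblings at the initial division.
Dividing 1 in proportion to weights (total weight 2): Zofia (weight 1/2) → 1/4; Kazimierz (weight 1) → 1/2; Jolanta (weight 1/2) → 1/4.
Zofia predeceased; the 1/4 allotted to Zofia's branch passes to Zofia's issue by representation.
The 1/4 is divided into 3 equal shares of 1/12 among Waclaw, Franciszka, Stanislawa.
Waclaw is living and takes 1/12.
Franciszka is living and takes 1/12.
Stanislawa predeceased; the 1/12 allotted to Stanislawa's branch passes to Stanislawa's issue by representation.
The 1/12 is divided into 3 equal shares of 1/36 among Danuta, Ludmila, Ireneusz.
Danuta is living and takes 1/36.
Ludmila is living and takes 1/36.
Ireneusz is living and takes 1/36.
Kazimierz is living and takes 1/2.
Jolanta predeceased; the 1/4 allotted to Jolanta's branch passes to Jolanta's issue by representation.
The 1/4 is divided into 3 equal shares of 1/12 among Radoslaw, Czeslaw, Oleg.
Radoslaw is living and takes 1/12.
Czeslaw is living and takes 1/12.
Oleg is living and takes 1/12.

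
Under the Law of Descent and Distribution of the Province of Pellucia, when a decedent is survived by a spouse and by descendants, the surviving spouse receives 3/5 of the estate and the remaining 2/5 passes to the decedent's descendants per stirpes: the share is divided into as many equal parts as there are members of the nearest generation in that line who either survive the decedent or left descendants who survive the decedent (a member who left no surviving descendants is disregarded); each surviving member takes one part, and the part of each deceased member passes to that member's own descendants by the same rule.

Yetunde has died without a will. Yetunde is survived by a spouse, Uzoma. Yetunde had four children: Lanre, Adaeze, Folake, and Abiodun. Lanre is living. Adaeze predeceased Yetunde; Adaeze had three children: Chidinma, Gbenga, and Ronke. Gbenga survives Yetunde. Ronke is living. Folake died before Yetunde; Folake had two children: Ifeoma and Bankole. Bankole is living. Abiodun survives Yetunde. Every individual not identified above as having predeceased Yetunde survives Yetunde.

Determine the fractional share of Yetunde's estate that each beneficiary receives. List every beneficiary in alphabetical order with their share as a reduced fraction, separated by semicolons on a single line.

Abiodun 1/10; Bankole 1/20; Chidinma 1/30; Gbenga 1/30; Ifeoma 1/20; Lanre 1/10; Ronke 1/30; Uzoma 3/5

Uzoma, as surviving spouse, takes 3/5.
The remaining 2/5 passes to Yetunde's descendants per stirpes.
The 2/5 is divided into 4 equal shares of 1/10 among Lanre, Adaeze, Folake, Abiodun.
Lanre is living and takes 1/10.
Adaeze predeceased; the 1/10 allotted to Adaeze's branch passes to Adaeze's issue by representation.
The 1/10 is divided into 3 equal shares of 1/30 among Chidinma, Gbenga, Ronke.
Chidinma is living and takes 1/30.
Gbenga is living and takes 1/30.
Ronke is living and takes 1/30.
Folake predeceased; the 1/10 allotted to Folake's branch passes to Folake's issue by representation.
The 1/10 is divided into 2 equal shares of 1/20 among Ifeoma, Bankole.
Ifeoma is living and takes 1/20.
Bankole is living and takes 1/20.
Abiodun is living and takes 1/10.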